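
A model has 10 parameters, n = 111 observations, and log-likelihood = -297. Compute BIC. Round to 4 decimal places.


ln(111) = 4.709530.
k * ln(n) = 10 * 4.709530 = 47.095300.
-2L = 594.
BIC = 47.095300 + 594 = 641.095300, which rounds to 641.0953.

641.0953


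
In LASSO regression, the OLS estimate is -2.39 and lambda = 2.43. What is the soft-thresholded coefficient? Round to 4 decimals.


Absolute value: |-2.39| = 2.39.
Compare to lambda = 2.43.
Since |beta| <= lambda, the coefficient is set to 0.

0.0000


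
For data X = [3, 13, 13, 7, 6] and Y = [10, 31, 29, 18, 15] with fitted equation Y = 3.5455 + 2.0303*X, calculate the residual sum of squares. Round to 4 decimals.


Predicted values from Y = 3.5455 + 2.0303*X.
Residuals: [0.3636, 1.0606, -0.9394, 0.2424, -0.7273].
SSres = 2.7273.

2.7273


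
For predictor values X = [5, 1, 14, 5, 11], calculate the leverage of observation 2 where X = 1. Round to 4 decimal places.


Compute xbar = 7.2000 with n = 5 observations.
SXX = 108.8000.
Leverage = 1/5 + (1 - 7.2000)^2/108.8000 = 0.5533.

0.5533


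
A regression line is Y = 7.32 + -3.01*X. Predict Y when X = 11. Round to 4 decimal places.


Predicted value:
Y = 7.32 + (-3.01)(11) = 7.32 + -33.1100 = -25.7900.

-25.7900


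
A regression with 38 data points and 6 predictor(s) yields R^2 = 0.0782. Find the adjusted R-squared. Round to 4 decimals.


Using the formula:
(1 - 0.0782) = 0.9218.
Multiply by 37/31: 0.9218 * 37 = 34.1066, then 34.1066 / 31 = 1.1002.
Adj R^2 = 1 - 1.1002 = -0.1002.

-0.1002


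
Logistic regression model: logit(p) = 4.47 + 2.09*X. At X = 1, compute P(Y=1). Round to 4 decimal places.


Compute z = 4.47 + (2.09)(1) = 6.5600.
exp(-z) = 0.0014.
P = 1/(1 + 0.0014) = 0.9986.

0.9986


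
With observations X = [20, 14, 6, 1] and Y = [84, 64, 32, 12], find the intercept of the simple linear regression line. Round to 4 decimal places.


The slope is b1 = 3.8167.
Sample means are xbar = 10.2500 and ybar = 48.0000.
Intercept: b0 = 48.0000 - (3.8167)(10.2500) = 8.8790.

8.8790


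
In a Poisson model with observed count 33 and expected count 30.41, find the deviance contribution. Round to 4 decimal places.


y/mu = 33/30.41 = 1.085169 (approx.), and ln(33/30.41) = 0.081736.
y * ln(y/mu) = 33 * 0.081736 = 2.697288.
y - mu = 2.59.
D = 2 * (2.697288 - 2.59) = 0.214576, which rounds to 0.2146.

0.2146


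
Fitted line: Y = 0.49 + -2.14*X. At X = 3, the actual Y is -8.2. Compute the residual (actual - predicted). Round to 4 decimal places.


Compute yhat = 0.49 + (-2.14)(3) = -5.9300.
Residual = actual - predicted = -8.2 - -5.9300 = -2.2700.

-2.2700


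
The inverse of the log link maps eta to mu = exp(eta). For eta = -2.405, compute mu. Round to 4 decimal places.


mu = exp(eta) = exp(-2.405).
= 0.0903.

0.0903


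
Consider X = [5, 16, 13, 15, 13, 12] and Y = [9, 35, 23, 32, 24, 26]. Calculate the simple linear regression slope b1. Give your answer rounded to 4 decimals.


The sample means are xbar = 12.3333 and ybar = 24.8333.
Compute S_xx = 75.3333 and S_xy = 170.3333.
Slope b1 = S_xy / S_xx = 170.3333 / 75.3333 = 2.2611.

2.2611


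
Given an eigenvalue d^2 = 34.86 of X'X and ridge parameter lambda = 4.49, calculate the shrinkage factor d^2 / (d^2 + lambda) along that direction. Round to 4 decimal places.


Denominator = d^2 + lambda = 34.86 + 4.49 = 39.3500.
Shrinkage = 34.86 / 39.3500 = 0.8859.

0.8859


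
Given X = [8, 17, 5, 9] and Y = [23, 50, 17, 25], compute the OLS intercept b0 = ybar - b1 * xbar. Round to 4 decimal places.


The slope is b1 = 2.8286.
Sample means are xbar = 9.7500 and ybar = 28.7500.
Intercept: b0 = 28.7500 - (2.8286)(9.7500) = 1.1714.

1.1714


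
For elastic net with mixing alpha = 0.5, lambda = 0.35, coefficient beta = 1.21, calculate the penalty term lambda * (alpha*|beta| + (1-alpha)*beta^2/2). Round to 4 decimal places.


Compute:
L1 = 0.5 * 1.21 = 0.6050.
L2 = 0.5 * 1.21^2 / 2 = 0.3660.
Penalty = 0.35 * (0.6050 + 0.3660) = 0.3399.

0.3399


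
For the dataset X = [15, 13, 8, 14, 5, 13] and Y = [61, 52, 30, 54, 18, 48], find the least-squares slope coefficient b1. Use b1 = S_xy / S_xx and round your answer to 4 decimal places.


The sample means are xbar = 11.3333 and ybar = 43.8333.
Compute S_xx = 77.3333 and S_xy = 320.3333.
Slope b1 = S_xy / S_xx = 320.3333 / 77.3333 = 4.1422.

4.1422


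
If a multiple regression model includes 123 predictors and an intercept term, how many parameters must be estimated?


Each predictor gets one coefficient, plus one intercept.
Total parameters = 123 + 1 = 124.

124


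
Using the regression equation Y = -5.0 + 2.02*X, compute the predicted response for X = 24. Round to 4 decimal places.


Plug X = 24 into Y = -5.0 + 2.02*X:
Y = -5.0 + 48.4800 = 43.4800.

43.4800


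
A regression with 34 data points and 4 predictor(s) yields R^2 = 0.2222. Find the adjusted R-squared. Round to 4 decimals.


Using the formula:
(1 - 0.2222) = 0.7778.
Multiply by 33/29: 0.7778 * 33 = 25.6674, then 25.6674 / 29 = 0.8851.
Adj R^2 = 1 - 0.8851 = 0.1149.

0.1149


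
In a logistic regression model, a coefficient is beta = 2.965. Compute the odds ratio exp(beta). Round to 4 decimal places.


Odds ratio = exp(beta) = exp(2.965).
= 19.3947.

19.3947


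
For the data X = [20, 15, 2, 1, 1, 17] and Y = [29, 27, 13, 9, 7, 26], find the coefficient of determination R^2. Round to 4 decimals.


After computing the OLS fit (b0=8.3289, b1=1.0898):
SSres = 19.6317, SStot = 491.5000.
R^2 = 1 - 19.6317/491.5000 = 0.9601.

0.9601


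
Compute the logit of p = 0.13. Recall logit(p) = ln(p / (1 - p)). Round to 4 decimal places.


The odds are p/(1-p) = 0.13 / 0.87 = 0.1494.
logit(p) = ln(0.1494) = -1.9010.

-1.9010


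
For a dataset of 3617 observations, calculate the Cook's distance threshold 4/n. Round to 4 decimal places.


The threshold is 4/n.
4/3617 = 0.0011.

0.0011


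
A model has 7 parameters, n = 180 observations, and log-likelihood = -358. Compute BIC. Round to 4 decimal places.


ln(180) = 5.192957.
k * ln(n) = 7 * 5.192957 = 36.350699.
-2L = 716.
BIC = 36.350699 + 716 = 752.350699, which rounds to 752.3507.

752.3507


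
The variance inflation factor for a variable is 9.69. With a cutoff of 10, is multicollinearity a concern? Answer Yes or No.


Compare VIF = 9.69 to the threshold of 10.
9.69 < 10, so the answer is No.

No


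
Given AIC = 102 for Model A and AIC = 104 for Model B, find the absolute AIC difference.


Absolute difference = |102 - 104| = 2.
The model with lower AIC (A) is preferred.

2


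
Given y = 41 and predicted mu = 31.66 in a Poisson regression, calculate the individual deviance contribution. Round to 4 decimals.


y/mu = 41/31.66 = 1.295009 (approx.), and ln(41/31.66) = 0.258518.
y * ln(y/mu) = 41 * 0.258518 = 10.599238.
y - mu = 9.34.
D = 2 * (10.599238 - 9.34) = 2.518476, which rounds to 2.5185.

2.5185


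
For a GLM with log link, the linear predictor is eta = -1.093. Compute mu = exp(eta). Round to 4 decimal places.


Apply the inverse link:
mu = e^-1.093 = 0.3352.

0.3352


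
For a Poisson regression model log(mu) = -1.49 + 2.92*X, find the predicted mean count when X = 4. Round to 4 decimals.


Compute eta = -1.49 + 2.92 * 4 = 10.1900.
Apply inverse link: mu = e^10.1900 = 26635.4949.

26635.4949


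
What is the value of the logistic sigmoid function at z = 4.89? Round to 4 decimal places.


Compute exp(-4.8900) = 0.0075.
Sigmoid = 1 / (1 + 0.0075) = 1 / 1.0075 = 0.9925.

0.9925


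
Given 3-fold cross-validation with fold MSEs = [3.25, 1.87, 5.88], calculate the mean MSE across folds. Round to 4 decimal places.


Add all fold MSEs: 11.0000.
Divide by k = 3: 11.0000/3 = 3.6667.

3.6667


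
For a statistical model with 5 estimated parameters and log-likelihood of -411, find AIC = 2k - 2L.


AIC = 2k - 2*loglik = 2(5) - 2(-411).
= 10 + 822 = 832.

832


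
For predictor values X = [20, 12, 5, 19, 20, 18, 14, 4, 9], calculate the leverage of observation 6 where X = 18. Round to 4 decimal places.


Compute xbar = 13.4444 with n = 9 observations.
SXX = 320.2222.
Leverage = 1/9 + (18 - 13.4444)^2/320.2222 = 0.1759.

0.1759


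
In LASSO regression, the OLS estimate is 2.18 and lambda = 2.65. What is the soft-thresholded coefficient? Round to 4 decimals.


|beta_OLS| = 2.18.
lambda = 2.65.
Since |beta| <= lambda, the coefficient is set to 0.
Result = 0.0000.

0.0000


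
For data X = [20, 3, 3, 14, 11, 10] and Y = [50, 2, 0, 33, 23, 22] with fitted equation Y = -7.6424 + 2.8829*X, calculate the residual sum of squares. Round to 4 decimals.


For each point, residual = actual - predicted.
Residuals: [-0.0156, 0.9937, -1.0063, 0.2818, -1.0695, 0.8134].
Sum of squared residuals = 3.8852.

3.8852


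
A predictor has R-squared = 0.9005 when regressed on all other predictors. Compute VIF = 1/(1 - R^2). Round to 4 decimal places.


Using VIF = 1/(1 - R^2_j):
1 - 0.9005 = 0.0995.
VIF = 10.0503.

10.0503


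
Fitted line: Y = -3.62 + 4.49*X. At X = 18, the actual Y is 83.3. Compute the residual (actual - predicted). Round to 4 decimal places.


Predicted = -3.62 + 4.49 * 18 = 77.2000.
Residual = 83.3 - 77.2000 = 6.1000.

6.1000


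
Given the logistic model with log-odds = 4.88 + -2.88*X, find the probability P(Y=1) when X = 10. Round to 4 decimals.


z = 4.88 + -2.88 * 10 = -23.9200.
Sigmoid: P = 1 / (1 + exp(23.9200)) = 0.0000.

0.0000


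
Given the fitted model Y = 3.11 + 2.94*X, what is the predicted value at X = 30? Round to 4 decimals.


Plug X = 30 into Y = 3.11 + 2.94*X:
Y = 3.11 + 88.2000 = 91.3100.

91.3100


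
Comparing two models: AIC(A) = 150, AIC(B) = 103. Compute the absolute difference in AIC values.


Absolute difference = |150 - 103| = 47.
The model with lower AIC (B) is preferred.

47


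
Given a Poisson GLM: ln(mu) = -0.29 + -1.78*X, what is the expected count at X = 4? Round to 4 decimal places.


Compute eta = -0.29 + -1.78 * 4 = -7.4100.
Apply inverse link: mu = e^-7.4100 = 0.0006.

0.0006


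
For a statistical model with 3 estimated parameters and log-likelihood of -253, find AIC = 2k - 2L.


Compute:
2k = 2*3 = 6.
-2*loglik = -2*(-253) = 506.
AIC = 6 + 506 = 512.

512


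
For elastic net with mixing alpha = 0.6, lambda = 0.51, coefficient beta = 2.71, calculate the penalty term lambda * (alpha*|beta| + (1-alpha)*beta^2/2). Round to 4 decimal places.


alpha * |beta| = 0.6 * 2.71 = 1.6260.
(1-alpha) * beta^2/2 = 0.4 * 7.3441/2 = 1.4688.
Total = 0.51 * (1.6260 + 1.4688) = 1.5784.

1.5784


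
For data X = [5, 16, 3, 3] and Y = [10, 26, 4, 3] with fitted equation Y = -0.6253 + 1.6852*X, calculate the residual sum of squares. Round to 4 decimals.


Predicted values from Y = -0.6253 + 1.6852*X.
Residuals: [2.1993, -0.3379, -0.4303, -1.4303].
SSres = 7.1820.

7.1820


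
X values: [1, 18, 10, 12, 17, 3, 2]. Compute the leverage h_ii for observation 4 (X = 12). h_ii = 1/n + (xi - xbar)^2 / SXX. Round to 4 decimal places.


n = 7, xbar = 9.0000.
SXX = sum((xi - xbar)^2) = 304.0000.
h = 1/7 + (12 - 9.0000)^2 / 304.0000 = 0.1725.

0.1725


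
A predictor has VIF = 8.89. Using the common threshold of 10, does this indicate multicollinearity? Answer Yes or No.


The threshold is 10.
VIF = 8.89 is < 10.
Multicollinearity indication: No.

No


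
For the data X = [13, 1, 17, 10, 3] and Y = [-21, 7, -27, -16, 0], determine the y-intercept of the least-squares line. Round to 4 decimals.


First find the slope: b1 = -2.1206.
Means: xbar = 8.8000, ybar = -11.4000.
b0 = ybar - b1 * xbar = -11.4000 - -2.1206 * 8.8000 = 7.2611.

7.2611


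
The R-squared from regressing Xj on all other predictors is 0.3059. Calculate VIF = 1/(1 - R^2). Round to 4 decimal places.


VIF = 1 / (1 - 0.3059).
= 1 / 0.6941 = 1.4407.

1.4407


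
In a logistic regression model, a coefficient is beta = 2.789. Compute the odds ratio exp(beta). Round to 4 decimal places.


Odds ratio = exp(beta) = exp(2.789).
= 16.2647.

16.2647


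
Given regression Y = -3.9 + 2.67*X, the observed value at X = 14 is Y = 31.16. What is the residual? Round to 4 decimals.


Predicted = -3.9 + 2.67 * 14 = 33.4800.
Residual = 31.16 - 33.4800 = -2.3200.

-2.3200


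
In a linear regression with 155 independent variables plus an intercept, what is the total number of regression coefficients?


Including the intercept, the model has 155 predictor coefficients + 1 intercept.
Total = 156.

156


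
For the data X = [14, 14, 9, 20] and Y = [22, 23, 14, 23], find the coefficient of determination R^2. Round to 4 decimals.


The fitted line is Y = 9.3580 + 0.7819*X.
SSres = 19.8601, SStot = 57.0000.
R^2 = 1 - SSres/SStot = 0.6516.

0.6516


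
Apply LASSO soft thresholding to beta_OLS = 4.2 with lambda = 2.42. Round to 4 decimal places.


|beta_OLS| = 4.2.
lambda = 2.42.
Since |beta| > lambda, coefficient = sign(beta)*(|beta| - lambda) = 1.7800.
Result = 1.7800.

1.7800


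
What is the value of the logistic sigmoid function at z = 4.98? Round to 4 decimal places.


Compute exp(-4.9800) = 0.0069.
Sigmoid = 1 / (1 + 0.0069) = 1 / 1.0069 = 0.9932.

0.9932


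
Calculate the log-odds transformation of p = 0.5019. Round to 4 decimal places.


1 - p = 0.4981.
p/(1-p) = 1.0076.
logit = ln(1.0076) = 0.0076.

0.0076


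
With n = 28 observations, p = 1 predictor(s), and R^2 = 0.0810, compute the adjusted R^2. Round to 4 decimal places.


Plug in: Adj R^2 = 1 - (1 - 0.0810) * 27/26.
= 1 - 0.9190 * 27/26
= 1 - 24.8130 / 26
= 1 - 0.9543 = 0.0457.

0.0457


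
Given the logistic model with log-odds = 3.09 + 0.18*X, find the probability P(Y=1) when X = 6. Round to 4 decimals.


z = 3.09 + 0.18 * 6 = 4.1700.
Sigmoid: P = 1 / (1 + exp(-4.1700)) = 0.9848.

0.9848


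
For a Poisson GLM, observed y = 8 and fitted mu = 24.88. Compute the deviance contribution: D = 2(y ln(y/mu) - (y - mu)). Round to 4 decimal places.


First: ln(8/24.88) = -1.134623.
Then: 8 * -1.134623 = -9.076984.
y - mu = 8 - 24.88 = -16.88.
D = 2(-9.076984 - -16.88) = 15.606032, which rounds to 15.6060.

15.6060


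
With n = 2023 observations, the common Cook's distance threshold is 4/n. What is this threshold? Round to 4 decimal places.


The threshold is 4/n.
4/2023 = 0.0020.

0.0020


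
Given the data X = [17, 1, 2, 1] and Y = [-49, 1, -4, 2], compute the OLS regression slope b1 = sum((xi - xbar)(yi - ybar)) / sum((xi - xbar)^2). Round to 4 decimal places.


First compute the means: xbar = 5.2500, ybar = -12.5000.
Then S_xx = sum((xi - xbar)^2) = 184.7500.
S_xy = sum((xi - xbar)(yi - ybar)) = -575.5000.
b1 = S_xy / S_xx = -575.5000 / 184.7500 = -3.1150.

-3.1150


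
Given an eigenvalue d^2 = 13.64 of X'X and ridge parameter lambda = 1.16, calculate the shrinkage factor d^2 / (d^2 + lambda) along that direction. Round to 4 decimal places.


Compute the denominator: 13.64 + 1.16 = 14.8000.
Shrinkage factor = 13.64 / 14.8000 = 0.9216.

0.9216


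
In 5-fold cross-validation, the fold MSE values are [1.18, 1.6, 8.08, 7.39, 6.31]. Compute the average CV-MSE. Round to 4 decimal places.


Total MSE across folds = 24.5600.
CV-MSE = 24.5600/5 = 4.9120.

4.9120


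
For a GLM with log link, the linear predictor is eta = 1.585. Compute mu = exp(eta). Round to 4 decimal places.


The inverse log link gives:
mu = exp(1.585) = 4.8793.

4.8793


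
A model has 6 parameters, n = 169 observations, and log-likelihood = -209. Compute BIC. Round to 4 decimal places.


Compute k*ln(n) = 6*ln(169) = 6*5.129899 = 30.779394.
Then -2*loglik = 418.
BIC = 30.779394 + 418 = 448.779394, which rounds to 448.7794.

448.7794


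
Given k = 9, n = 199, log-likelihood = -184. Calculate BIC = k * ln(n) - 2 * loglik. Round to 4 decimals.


k * ln(n) = 9 * ln(199) = 9 * 5.293305 = 47.639745.
-2 * loglik = -2 * (-184) = 368.
BIC = 47.639745 + 368 = 415.639745, which rounds to 415.6397.

415.6397


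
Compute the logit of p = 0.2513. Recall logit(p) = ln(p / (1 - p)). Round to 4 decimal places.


1 - p = 0.7487.
p/(1-p) = 0.3356.
logit = ln(0.3356) = -1.0917.

-1.0917


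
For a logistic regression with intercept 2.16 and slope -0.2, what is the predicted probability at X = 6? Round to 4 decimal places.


Linear predictor: z = 2.16 + -0.2 * 6 = 0.9600.
P = 1/(1 + exp(-0.9600)) = 1/(1 + 0.3829) = 0.7231.

0.7231


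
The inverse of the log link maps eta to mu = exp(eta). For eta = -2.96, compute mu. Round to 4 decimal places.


Apply the inverse link:
mu = e^-2.96 = 0.0518.

0.0518


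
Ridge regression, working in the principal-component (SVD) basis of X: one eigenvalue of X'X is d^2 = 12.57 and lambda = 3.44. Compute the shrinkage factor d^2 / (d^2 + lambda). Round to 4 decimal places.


Compute the denominator: 12.57 + 3.44 = 16.0100.
Shrinkage factor = 12.57 / 16.0100 = 0.7851.

0.7851


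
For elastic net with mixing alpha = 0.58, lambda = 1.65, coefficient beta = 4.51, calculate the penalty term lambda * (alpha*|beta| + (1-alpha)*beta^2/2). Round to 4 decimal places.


Compute:
L1 = 0.58 * 4.51 = 2.6158.
L2 = 0.42 * 4.51^2 / 2 = 4.2714.
Penalty = 1.65 * (2.6158 + 4.2714) = 11.3639.

11.3639


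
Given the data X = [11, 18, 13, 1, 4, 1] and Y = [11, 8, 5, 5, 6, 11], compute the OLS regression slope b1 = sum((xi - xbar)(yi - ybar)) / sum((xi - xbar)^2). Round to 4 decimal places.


Calculate xbar = 8.0000, ybar = 7.6667.
S_xx = 248.0000, S_xy = 2.0000.
Using b1 = S_xy / S_xx = 2.0000 / 248.0000, we get b1 = 0.0081.

0.0081


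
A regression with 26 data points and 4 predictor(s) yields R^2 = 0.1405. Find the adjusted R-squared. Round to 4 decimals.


Using the formula:
(1 - 0.1405) = 0.8595.
Multiply by 25/21: 0.8595 * 25 = 21.4875, then 21.4875 / 21 = 1.0232.
Adj R^2 = 1 - 1.0232 = -0.0232.

-0.0232


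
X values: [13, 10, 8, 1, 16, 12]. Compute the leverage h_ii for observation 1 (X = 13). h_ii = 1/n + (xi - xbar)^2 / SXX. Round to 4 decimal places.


Compute xbar = 10.0000 with n = 6 observations.
SXX = 134.0000.
Leverage = 1/6 + (13 - 10.0000)^2/134.0000 = 0.2338.

0.2338


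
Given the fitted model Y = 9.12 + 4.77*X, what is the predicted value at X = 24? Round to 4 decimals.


Substitute X = 24 into the equation:
Y = 9.12 + 4.77 * 24 = 9.12 + 114.4800 = 123.6000.

123.6000


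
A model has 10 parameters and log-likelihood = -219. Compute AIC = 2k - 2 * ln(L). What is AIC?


AIC = 2k - 2*loglik = 2(10) - 2(-219).
= 20 + 438 = 458.

458


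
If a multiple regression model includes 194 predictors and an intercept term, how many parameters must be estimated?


Each predictor gets one coefficient, plus one intercept.
Total parameters = 194 + 1 = 195.

195


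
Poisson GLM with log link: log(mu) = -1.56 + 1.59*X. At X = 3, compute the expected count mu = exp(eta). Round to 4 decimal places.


Linear predictor: eta = -1.56 + (1.59)(3) = 3.2100.
Expected count: mu = exp(3.2100) = 24.7791.

24.7791


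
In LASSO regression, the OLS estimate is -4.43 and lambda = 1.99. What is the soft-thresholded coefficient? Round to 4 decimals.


|beta_OLS| = 4.43.
lambda = 1.99.
Since |beta| > lambda, coefficient = sign(beta)*(|beta| - lambda) = -2.4400.
Result = -2.4400.

-2.4400


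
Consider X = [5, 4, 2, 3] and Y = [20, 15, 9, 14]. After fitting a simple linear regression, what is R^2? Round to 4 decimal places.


The fitted line is Y = 2.6000 + 3.4000*X.
SSres = 3.2000, SStot = 61.0000.
R^2 = 1 - SSres/SStot = 0.9475.

0.9475


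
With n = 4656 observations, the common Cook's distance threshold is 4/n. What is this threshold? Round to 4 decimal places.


The threshold is 4/n.
4/4656 = 0.0009.

0.0009


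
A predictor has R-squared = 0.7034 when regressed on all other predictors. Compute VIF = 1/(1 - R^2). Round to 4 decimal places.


Denominator: 1 - 0.7034 = 0.2966.
VIF = 1 / 0.2966 = 3.3715.

3.3715


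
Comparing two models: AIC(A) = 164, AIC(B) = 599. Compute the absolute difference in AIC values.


Compute |164 - 599| = 435.
Model A has the smaller AIC.

435


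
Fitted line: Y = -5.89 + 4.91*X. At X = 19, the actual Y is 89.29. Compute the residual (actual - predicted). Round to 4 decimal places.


Compute yhat = -5.89 + (4.91)(19) = 87.4000.
Residual = actual - predicted = 89.29 - 87.4000 = 1.8900.

1.8900


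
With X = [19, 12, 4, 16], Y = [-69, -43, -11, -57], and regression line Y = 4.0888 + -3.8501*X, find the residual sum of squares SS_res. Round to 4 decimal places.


Predicted values from Y = 4.0888 + -3.8501*X.
Residuals: [0.0631, -0.8876, 0.3116, 0.5128].
SSres = 1.1519.

1.1519


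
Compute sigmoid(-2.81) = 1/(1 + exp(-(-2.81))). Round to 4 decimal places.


Compute exp(2.8100) = 16.6099.
Sigmoid = 1 / (1 + 16.6099) = 1 / 17.6099 = 0.0568.

0.0568


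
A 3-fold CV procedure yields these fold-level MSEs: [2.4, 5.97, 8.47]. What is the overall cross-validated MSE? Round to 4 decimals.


Add all fold MSEs: 16.8400.
Divide by k = 3: 16.8400/3 = 5.6133.

5.6133


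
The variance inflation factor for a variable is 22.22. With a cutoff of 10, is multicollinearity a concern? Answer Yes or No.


The threshold is 10.
VIF = 22.22 is >= 10.
Multicollinearity indication: Yes.

Yes


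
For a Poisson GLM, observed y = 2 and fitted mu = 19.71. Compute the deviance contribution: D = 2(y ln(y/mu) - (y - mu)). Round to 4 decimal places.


First: ln(2/19.71) = -2.287979.
Then: 2 * -2.287979 = -4.575958.
y - mu = 2 - 19.71 = -17.71.
D = 2(-4.575958 - -17.71) = 26.268084, which rounds to 26.2681.

26.2681


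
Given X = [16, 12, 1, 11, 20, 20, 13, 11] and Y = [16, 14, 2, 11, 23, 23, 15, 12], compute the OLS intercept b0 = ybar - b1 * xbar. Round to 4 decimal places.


Compute b1 = 1.1000 from the OLS formula.
With xbar = 13.0000 and ybar = 14.5000, the intercept is:
b0 = 14.5000 - 1.1000 * 13.0000 = 0.2000.

0.2000


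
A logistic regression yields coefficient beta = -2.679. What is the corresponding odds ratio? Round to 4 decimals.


The odds ratio is computed as:
OR = e^(-2.679) = 0.0686.

0.0686


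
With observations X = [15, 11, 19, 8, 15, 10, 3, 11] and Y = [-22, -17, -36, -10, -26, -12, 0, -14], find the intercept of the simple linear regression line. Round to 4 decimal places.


First find the slope: b1 = -2.1994.
Means: xbar = 11.5000, ybar = -17.1250.
b0 = ybar - b1 * xbar = -17.1250 - -2.1994 * 11.5000 = 8.1682.

8.1682


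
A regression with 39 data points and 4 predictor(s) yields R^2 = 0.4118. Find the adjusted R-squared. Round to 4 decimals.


Plug in: Adj R^2 = 1 - (1 - 0.4118) * 38/34.
= 1 - 0.5882 * 38/34
= 1 - 22.3516 / 34
= 1 - 0.6574 = 0.3426.

0.3426


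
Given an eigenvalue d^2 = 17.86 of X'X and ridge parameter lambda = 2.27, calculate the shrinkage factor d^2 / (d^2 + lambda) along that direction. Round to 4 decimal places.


Compute the denominator: 17.86 + 2.27 = 20.1300.
Shrinkage factor = 17.86 / 20.1300 = 0.8872.

0.8872


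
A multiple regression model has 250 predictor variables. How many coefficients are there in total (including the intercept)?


Including the intercept, the model has 250 predictor coefficients + 1 intercept.
Total = 251.

251


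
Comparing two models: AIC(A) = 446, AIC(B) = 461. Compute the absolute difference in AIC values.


Compute |446 - 461| = 15.
Model A has the smaller AIC.

15


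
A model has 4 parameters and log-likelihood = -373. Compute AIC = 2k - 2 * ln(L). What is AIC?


AIC = 2k - 2*loglik = 2(4) - 2(-373).
= 8 + 746 = 754.

754


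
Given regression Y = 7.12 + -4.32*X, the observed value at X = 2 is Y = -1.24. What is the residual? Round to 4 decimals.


Fitted value at X = 2 is yhat = 7.12 + -4.32*2 = -1.5200.
Residual = -1.24 - -1.5200 = 0.2800.

0.2800


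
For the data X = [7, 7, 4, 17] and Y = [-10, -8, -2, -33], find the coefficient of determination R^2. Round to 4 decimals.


Fit the OLS line: b0 = 7.6641, b1 = -2.3902.
SSres = 2.0207.
SStot = 554.7500.
R^2 = 1 - 2.0207/554.7500 = 0.9964.

0.9964


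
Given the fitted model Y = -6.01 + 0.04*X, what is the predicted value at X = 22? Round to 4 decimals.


Predicted value:
Y = -6.01 + (0.04)(22) = -6.01 + 0.8800 = -5.1300.

-5.1300


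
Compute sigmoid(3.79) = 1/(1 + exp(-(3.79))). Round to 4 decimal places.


exp(-3.7900) = 0.0226.
1 + exp(-z) = 1.0226.
sigmoid = 1/1.0226 = 0.9779.

0.9779


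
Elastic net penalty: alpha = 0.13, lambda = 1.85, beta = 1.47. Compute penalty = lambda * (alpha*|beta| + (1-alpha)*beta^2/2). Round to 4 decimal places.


Compute:
L1 = 0.13 * 1.47 = 0.1911.
L2 = 0.87 * 1.47^2 / 2 = 0.9400.
Penalty = 1.85 * (0.1911 + 0.9400) = 2.0925.

2.0925


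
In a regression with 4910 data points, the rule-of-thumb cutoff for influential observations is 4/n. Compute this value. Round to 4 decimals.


Cook's distance cutoff = 4/n = 4/4910.
= 0.0008.

0.0008


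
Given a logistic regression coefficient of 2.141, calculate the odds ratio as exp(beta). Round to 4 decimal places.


exp(2.141) = 8.5079.
So the odds ratio is 8.5079.

8.5079


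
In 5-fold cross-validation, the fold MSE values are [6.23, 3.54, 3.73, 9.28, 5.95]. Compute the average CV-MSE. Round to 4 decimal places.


Sum of fold MSEs = 28.7300.
Average = 28.7300 / 5 = 5.7460.

5.7460


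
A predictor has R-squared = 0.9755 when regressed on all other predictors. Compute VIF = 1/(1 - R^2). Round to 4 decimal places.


VIF = 1 / (1 - 0.9755).
= 1 / 0.0245 = 40.8163.

40.8163


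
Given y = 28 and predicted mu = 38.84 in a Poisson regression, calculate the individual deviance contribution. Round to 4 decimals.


Compute y*ln(y/mu) = 28*ln(28/38.84) = 28*-0.327246 = -9.162888.
y - mu = -10.84.
D = 2*(-9.162888 - (-10.84)) = 3.354224, which rounds to 3.3542.

3.3542


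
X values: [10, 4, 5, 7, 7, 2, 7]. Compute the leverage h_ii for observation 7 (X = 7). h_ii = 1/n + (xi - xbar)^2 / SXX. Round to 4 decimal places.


n = 7, xbar = 6.0000.
SXX = sum((xi - xbar)^2) = 40.0000.
h = 1/7 + (7 - 6.0000)^2 / 40.0000 = 0.1679.

0.1679


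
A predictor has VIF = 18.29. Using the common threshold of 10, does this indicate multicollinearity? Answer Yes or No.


The threshold is 10.
VIF = 18.29 is >= 10.
Multicollinearity indication: Yes.

Yes


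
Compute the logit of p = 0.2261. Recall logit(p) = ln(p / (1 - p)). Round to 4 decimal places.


Compute the odds: 0.2261/0.7739 = 0.2922.
Take the natural log: ln(0.2922) = -1.2305.

-1.2305


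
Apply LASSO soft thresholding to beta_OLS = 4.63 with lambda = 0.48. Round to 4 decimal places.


Absolute value: |4.63| = 4.63.
Compare to lambda = 0.48.
Since |beta| > lambda, coefficient = sign(beta)*(|beta| - lambda) = 4.1500.

4.1500


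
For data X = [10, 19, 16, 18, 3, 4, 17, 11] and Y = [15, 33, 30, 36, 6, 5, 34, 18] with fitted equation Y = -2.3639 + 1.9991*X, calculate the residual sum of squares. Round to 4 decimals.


Compute predicted values, then residuals = yi - yhat_i.
Residuals: [-2.6271, -2.6190, 0.3783, 2.3801, 2.3666, -0.6325, 2.3792, -1.6262].
SSres = sum(residual^2) = 33.8748.

33.8748


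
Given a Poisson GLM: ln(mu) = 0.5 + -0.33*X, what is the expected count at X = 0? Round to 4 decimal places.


Linear predictor: eta = 0.5 + (-0.33)(0) = 0.5000.
Expected count: mu = exp(0.5000) = 1.6487.

1.6487


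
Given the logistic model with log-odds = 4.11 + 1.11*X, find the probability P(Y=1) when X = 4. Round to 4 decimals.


z = 4.11 + 1.11 * 4 = 8.5500.
Sigmoid: P = 1 / (1 + exp(-8.5500)) = 0.9998.

0.9998


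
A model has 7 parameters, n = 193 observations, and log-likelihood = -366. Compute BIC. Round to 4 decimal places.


k * ln(n) = 7 * ln(193) = 7 * 5.262690 = 36.838830.
-2 * loglik = -2 * (-366) = 732.
BIC = 36.838830 + 732 = 768.838830, which rounds to 768.8388.

768.8388


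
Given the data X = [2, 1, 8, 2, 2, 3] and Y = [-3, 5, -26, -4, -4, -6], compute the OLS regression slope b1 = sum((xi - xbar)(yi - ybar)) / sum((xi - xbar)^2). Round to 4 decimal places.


The sample means are xbar = 3.0000 and ybar = -6.3333.
Compute S_xx = 32.0000 and S_xy = -129.0000.
Slope b1 = S_xy / S_xx = -129.0000 / 32.0000 = -4.0313.

-4.0313


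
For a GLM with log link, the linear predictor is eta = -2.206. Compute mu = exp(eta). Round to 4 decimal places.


Apply the inverse link:
mu = e^-2.206 = 0.1101.

0.1101


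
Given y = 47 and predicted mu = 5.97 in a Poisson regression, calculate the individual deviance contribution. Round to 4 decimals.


y/mu = 47/5.97 = 7.872697 (approx.), and ln(47/5.97) = 2.063401.
y * ln(y/mu) = 47 * 2.063401 = 96.979847.
y - mu = 41.03.
D = 2 * (96.979847 - 41.03) = 111.899694, which rounds to 111.8997.

111.8997


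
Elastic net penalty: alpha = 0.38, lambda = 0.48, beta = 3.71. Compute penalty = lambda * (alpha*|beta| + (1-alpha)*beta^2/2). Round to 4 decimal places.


alpha * |beta| = 0.38 * 3.71 = 1.4098.
(1-alpha) * beta^2/2 = 0.62 * 13.7641/2 = 4.2669.
Total = 0.48 * (1.4098 + 4.2669) = 2.7248.

2.7248


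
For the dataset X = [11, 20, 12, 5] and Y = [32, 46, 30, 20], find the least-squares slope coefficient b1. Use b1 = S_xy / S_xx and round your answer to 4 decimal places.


First compute the means: xbar = 12.0000, ybar = 32.0000.
Then S_xx = sum((xi - xbar)^2) = 114.0000.
S_xy = sum((xi - xbar)(yi - ybar)) = 196.0000.
b1 = S_xy / S_xx = 196.0000 / 114.0000 = 1.7193.

1.7193


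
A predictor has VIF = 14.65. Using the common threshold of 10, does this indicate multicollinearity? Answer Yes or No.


Compare VIF = 14.65 to the threshold of 10.
14.65 >= 10, so the answer is Yes.

Yes


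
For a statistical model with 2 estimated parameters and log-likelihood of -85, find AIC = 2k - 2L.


AIC = 2k - 2*loglik = 2(2) - 2(-85).
= 4 + 170 = 174.

174


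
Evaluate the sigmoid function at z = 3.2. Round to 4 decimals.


Compute exp(-3.2000) = 0.0408.
Sigmoid = 1 / (1 + 0.0408) = 1 / 1.0408 = 0.9608.

0.9608


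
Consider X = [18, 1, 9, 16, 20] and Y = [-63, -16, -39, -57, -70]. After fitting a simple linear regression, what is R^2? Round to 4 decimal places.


After computing the OLS fit (b0=-13.3097, b1=-2.7883):
SSres = 2.3188, SStot = 1890.0000.
R^2 = 1 - 2.3188/1890.0000 = 0.9988.

0.9988


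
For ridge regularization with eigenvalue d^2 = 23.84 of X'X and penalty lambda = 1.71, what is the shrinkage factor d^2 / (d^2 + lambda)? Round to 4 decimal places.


Compute the denominator: 23.84 + 1.71 = 25.5500.
Shrinkage factor = 23.84 / 25.5500 = 0.9331.

0.9331


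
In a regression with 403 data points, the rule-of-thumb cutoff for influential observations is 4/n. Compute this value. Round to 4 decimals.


Using the rule of thumb:
Threshold = 4 / 403 = 0.0099.

0.0099


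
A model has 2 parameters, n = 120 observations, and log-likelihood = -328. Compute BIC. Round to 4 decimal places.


Compute k*ln(n) = 2*ln(120) = 2*4.787492 = 9.574984.
Then -2*loglik = 656.
BIC = 9.574984 + 656 = 665.574984, which rounds to 665.5750.

665.5750


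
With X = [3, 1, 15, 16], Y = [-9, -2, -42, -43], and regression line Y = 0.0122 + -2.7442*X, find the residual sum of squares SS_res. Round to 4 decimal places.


Compute predicted values, then residuals = yi - yhat_i.
Residuals: [-0.7796, 0.7320, -0.8492, 0.8950].
SSres = sum(residual^2) = 2.6658.

2.6658


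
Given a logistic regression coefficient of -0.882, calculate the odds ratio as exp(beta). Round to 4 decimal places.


The odds ratio is computed as:
OR = e^(-0.882) = 0.4140.

0.4140


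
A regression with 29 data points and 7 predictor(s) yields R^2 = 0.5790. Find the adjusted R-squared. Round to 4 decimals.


Plug in: Adj R^2 = 1 - (1 - 0.5790) * 28/21.
= 1 - 0.4210 * 28/21
= 1 - 11.7880 / 21
= 1 - 0.5613 = 0.4387.

0.4387


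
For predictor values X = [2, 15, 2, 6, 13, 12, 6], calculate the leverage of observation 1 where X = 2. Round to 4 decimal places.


Compute xbar = 8.0000 with n = 7 observations.
SXX = 170.0000.
Leverage = 1/7 + (2 - 8.0000)^2/170.0000 = 0.3546.

0.3546


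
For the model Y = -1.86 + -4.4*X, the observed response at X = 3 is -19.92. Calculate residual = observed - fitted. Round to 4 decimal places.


Compute yhat = -1.86 + (-4.4)(3) = -15.0600.
Residual = actual - predicted = -19.92 - -15.0600 = -4.8600.

-4.8600


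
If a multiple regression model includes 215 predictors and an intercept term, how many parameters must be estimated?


Including the intercept, the model has 215 predictor coefficients + 1 intercept.
Total = 216.

216


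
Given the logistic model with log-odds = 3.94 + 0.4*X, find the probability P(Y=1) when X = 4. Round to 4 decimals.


Linear predictor: z = 3.94 + 0.4 * 4 = 5.5400.
P = 1/(1 + exp(-5.5400)) = 1/(1 + 0.0039) = 0.9961.

0.9961


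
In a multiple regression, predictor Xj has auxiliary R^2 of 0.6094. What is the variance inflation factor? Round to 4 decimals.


Using VIF = 1/(1 - R^2_j):
1 - 0.6094 = 0.3906.
VIF = 2.5602.

2.5602


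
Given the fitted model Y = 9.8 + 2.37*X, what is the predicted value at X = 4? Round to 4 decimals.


Predicted value:
Y = 9.8 + (2.37)(4) = 9.8 + 9.4800 = 19.2800.

19.2800


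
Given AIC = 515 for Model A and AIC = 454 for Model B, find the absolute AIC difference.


Compute |515 - 454| = 61.
Model B has the smaller AIC.

61


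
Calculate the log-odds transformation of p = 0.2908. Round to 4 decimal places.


Compute the odds: 0.2908/0.7092 = 0.4100.
Take the natural log: ln(0.4100) = -0.8915.

-0.8915


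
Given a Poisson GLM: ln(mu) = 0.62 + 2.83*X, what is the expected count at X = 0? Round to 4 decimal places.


eta = 0.62 + 2.83 * 0 = 0.6200.
mu = exp(0.6200) = 1.8589.

1.8589


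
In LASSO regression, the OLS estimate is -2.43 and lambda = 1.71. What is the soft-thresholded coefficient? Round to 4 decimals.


Check: |-2.43| = 2.43 vs lambda = 1.71.
Since |beta| > lambda, coefficient = sign(beta)*(|beta| - lambda) = -0.7200.
Soft-thresholded coefficient = -0.7200.

-0.7200


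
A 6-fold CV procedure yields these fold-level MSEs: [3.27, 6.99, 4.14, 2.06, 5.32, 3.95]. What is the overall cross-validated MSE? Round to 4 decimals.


Add all fold MSEs: 25.7300.
Divide by k = 6: 25.7300/6 = 4.2883.

4.2883


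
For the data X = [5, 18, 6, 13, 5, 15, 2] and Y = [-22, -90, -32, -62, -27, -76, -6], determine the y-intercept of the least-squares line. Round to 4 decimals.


Compute b1 = -5.0929 from the OLS formula.
With xbar = 9.1429 and ybar = -45.0000, the intercept is:
b0 = -45.0000 - -5.0929 * 9.1429 = 1.5641.

1.5641


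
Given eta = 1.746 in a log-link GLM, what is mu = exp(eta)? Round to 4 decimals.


mu = exp(eta) = exp(1.746).
= 5.7316.

5.7316


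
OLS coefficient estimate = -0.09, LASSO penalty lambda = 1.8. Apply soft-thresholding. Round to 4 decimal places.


|beta_OLS| = 0.09.
lambda = 1.8.
Since |beta| <= lambda, the coefficient is set to 0.
Result = 0.0000.

0.0000


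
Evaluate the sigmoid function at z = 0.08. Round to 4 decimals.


exp(-0.0800) = 0.9231.
1 + exp(-z) = 1.9231.
sigmoid = 1/1.9231 = 0.5200.

0.5200


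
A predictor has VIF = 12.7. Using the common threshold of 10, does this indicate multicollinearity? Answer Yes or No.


Check: VIF = 12.7 vs threshold = 10.
Since 12.7 >= 10, the answer is Yes.

Yes


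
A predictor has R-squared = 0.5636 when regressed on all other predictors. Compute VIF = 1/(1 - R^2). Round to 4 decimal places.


Denominator: 1 - 0.5636 = 0.4364.
VIF = 1 / 0.4364 = 2.2915.

2.2915


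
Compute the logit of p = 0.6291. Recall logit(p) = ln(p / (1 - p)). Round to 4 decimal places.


The odds are p/(1-p) = 0.6291 / 0.3709 = 1.6961.
logit(p) = ln(1.6961) = 0.5284.

0.5284


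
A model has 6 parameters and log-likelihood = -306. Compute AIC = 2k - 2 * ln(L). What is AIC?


AIC = 2k - 2*loglik = 2(6) - 2(-306).
= 12 + 612 = 624.

624


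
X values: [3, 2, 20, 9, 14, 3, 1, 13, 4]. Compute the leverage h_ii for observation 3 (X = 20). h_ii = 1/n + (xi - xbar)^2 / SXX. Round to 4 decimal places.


n = 9, xbar = 7.6667.
SXX = sum((xi - xbar)^2) = 356.0000.
h = 1/9 + (20 - 7.6667)^2 / 356.0000 = 0.5384.

0.5384


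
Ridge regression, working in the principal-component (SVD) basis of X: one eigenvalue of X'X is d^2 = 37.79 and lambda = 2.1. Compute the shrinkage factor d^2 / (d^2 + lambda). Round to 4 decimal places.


d^2 + lambda = 37.79 + 2.1 = 39.8900.
Shrinkage factor = 37.79/39.8900 = 0.9474.

0.9474


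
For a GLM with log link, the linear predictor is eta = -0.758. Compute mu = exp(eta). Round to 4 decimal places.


Apply the inverse link:
mu = e^-0.758 = 0.4686.

0.4686


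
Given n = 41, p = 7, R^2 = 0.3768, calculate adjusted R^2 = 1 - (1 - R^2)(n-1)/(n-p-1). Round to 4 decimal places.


Adjusted R^2 = 1 - (1 - R^2) * (n-1)/(n-p-1).
(1 - R^2) = 0.6232.
(n-1)/(n-p-1) = 40/33.
(1 - R^2) * (n-1) = 0.6232 * 40 = 24.9280.
Divide by (n-p-1): 24.9280 / 33 = 0.7554.
Adj R^2 = 1 - 0.7554 = 0.2446.

0.2446


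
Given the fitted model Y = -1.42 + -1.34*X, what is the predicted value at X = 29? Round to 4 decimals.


Plug X = 29 into Y = -1.42 + -1.34*X:
Y = -1.42 + -38.8600 = -40.2800.

-40.2800


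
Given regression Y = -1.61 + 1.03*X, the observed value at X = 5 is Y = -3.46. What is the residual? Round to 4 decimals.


Fitted value at X = 5 is yhat = -1.61 + 1.03*5 = 3.5400.
Residual = -3.46 - 3.5400 = -7.0000.

-7.0000


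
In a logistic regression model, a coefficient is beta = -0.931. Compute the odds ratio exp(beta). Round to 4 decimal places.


Odds ratio = exp(beta) = exp(-0.931).
= 0.3942.

0.3942


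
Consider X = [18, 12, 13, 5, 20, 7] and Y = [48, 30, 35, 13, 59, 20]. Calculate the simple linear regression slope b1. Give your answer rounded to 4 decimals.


The sample means are xbar = 12.5000 and ybar = 34.1667.
Compute S_xx = 173.5000 and S_xy = 501.5000.
Slope b1 = S_xy / S_xx = 501.5000 / 173.5000 = 2.8905.

2.8905


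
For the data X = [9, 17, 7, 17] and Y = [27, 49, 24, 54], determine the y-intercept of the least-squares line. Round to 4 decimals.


Compute b1 = 2.8554 from the OLS formula.
With xbar = 12.5000 and ybar = 38.5000, the intercept is:
b0 = 38.5000 - 2.8554 * 12.5000 = 2.8072.

2.8072


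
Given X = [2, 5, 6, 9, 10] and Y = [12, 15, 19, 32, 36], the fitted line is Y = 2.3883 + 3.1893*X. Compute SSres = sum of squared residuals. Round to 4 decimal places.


For each point, residual = actual - predicted.
Residuals: [3.2331, -3.3348, -2.5241, 0.9080, 1.7187].
Sum of squared residuals = 31.7233.

31.7233


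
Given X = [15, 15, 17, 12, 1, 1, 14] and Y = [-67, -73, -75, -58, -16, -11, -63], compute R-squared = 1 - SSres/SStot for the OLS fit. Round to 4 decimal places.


After computing the OLS fit (b0=-9.7338, b1=-3.9315):
SSres = 40.6988, SStot = 4328.8571.
R^2 = 1 - 40.6988/4328.8571 = 0.9906.

0.9906


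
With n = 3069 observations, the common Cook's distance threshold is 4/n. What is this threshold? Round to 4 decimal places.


Cook's distance cutoff = 4/n = 4/3069.
= 0.0013.

0.0013


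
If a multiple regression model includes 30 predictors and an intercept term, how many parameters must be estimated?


Total coefficients = number of predictors + 1 (for the intercept).
= 30 + 1 = 31.

31


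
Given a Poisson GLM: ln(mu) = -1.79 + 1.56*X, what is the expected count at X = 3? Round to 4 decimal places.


Linear predictor: eta = -1.79 + (1.56)(3) = 2.8900.
Expected count: mu = exp(2.8900) = 17.9933.

17.9933


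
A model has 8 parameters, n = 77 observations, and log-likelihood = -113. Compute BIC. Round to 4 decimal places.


k * ln(n) = 8 * ln(77) = 8 * 4.343805 = 34.750440.
-2 * loglik = -2 * (-113) = 226.
BIC = 34.750440 + 226 = 260.750440, which rounds to 260.7504.

260.7504
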